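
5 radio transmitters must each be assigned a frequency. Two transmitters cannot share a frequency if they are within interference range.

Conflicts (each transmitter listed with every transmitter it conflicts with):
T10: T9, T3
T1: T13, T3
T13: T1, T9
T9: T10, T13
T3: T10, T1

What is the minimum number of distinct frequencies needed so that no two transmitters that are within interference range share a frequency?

The cycle T10-T9-T13-T1-T3-T10 has odd length 5, so it cannot be 2-colored; at least 3 frequencies are needed.
3 frequencies suffice: frequency 1 → {T13, T3}; frequency 2 → {T1, T9}; frequency 3 → {T10}. Each listed conflict is separated.

3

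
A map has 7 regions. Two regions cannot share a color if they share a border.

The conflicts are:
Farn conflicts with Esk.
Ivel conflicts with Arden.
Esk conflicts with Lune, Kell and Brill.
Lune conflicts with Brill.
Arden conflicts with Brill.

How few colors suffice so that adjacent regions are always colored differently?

3

Esk, Lune, Brill all conflict with each other, so at least 3 colors are needed.
A valid assignment using 3 colors: Farn=2, Ivel=2, Esk=1, Lune=3, Arden=1, Kell=2, Brill=2. Each listed conflict is separated.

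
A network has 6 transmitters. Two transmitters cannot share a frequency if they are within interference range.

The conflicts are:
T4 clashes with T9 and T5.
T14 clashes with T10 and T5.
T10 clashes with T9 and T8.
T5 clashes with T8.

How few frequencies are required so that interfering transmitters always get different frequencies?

3

The cycle T14-T10-T9-T4-T5-T14 has odd length 5, so it cannot be 2-colored; at least 3 frequencies are needed.
3 frequencies suffice: T4=3, T14=2, T10=1, T9=2, T5=1, T8=2. Each listed conflict is separated.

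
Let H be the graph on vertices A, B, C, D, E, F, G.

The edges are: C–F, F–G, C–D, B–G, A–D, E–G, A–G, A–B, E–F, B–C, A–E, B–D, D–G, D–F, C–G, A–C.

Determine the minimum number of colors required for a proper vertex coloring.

A, B, C, D, G form a clique, so at least 5 colors are needed.
5 colors suffice: A=2, B=5, C=3, D=4, E=3, F=2, G=1. Every edge joins two different colors.

5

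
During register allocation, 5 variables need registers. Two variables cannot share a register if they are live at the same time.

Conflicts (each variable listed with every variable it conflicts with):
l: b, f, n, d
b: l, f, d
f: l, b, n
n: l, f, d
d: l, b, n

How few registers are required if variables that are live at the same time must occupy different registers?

l, f, n are mutually in conflict, so at least 3 registers are needed.
3 registers suffice: register 1 → {l}; register 2 → {b, n}; register 3 → {f, d}. No two conflicting variables share a register.

3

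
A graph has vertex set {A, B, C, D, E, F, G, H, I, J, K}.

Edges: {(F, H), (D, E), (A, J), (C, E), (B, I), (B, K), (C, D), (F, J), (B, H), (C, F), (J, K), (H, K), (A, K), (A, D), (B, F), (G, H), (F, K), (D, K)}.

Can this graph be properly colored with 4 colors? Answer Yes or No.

The chromatic number is 4. B, F, H, K form a clique, so at least 4 colors are needed.
4 colors suffice: color 1 → {C, G, I, K}; color 2 → {D, F}; color 3 → {B, E, J}; color 4 → {A, H}.
That is already a proper 4-coloring.

Yes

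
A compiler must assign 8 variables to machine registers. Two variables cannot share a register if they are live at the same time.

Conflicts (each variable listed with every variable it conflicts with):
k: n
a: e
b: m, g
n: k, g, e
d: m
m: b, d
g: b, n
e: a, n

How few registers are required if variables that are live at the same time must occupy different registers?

b and m conflict, so at least 2 registers are needed.
2 registers suffice: register 1 → {a, b, n, d}; register 2 → {k, m, g, e}. No two conflicting variables share a register.

2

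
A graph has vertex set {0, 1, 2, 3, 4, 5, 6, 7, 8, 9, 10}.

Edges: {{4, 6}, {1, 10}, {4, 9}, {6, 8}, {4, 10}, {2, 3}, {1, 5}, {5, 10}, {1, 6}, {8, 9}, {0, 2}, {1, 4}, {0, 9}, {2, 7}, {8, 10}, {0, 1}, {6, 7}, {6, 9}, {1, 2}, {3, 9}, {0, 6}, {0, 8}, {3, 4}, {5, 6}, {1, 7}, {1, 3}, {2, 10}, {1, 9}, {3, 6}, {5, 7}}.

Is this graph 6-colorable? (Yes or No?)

The chromatic number is 5. 1, 3, 4, 6, 9 form a clique, so at least 5 colors are needed.
5 colors suffice: color a → {1, 8}; color b → {2, 6}; color c → {7, 9, 10}; color d → {0, 3, 5}; color e → {4}.
Since 6 ≥ 5, a proper 6-coloring certainly exists.

Yes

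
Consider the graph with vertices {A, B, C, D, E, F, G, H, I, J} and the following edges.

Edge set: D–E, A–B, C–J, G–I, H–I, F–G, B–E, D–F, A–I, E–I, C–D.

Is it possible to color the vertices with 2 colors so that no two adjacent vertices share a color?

The cycle I-E-D-F-G-I has odd length 5, so it cannot be 2-colored; at least 3 colors are needed.
So 2 colors are not enough.

No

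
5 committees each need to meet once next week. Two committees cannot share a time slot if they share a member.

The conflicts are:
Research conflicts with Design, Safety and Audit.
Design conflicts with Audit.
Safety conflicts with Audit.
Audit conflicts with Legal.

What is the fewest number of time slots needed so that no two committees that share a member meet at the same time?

Research, Safety, Audit all conflict with each other, so at least 3 time slots are needed.
3 time slots suffice: time slot 1 → {Audit}; time slot 2 → {Research, Legal}; time slot 3 → {Design, Safety}. No two conflicting committees share a time slot.

3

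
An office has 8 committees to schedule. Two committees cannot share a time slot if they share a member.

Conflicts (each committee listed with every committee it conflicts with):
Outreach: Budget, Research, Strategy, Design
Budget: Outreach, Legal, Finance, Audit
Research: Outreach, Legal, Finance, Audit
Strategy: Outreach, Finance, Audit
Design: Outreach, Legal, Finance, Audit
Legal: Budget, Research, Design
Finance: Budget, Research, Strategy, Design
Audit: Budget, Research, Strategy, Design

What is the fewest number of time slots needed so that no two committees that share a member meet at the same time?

Outreach and Strategy conflict, so at least 2 time slots are needed.
2 time slots suffice: time slot 1 → {Outreach, Legal, Finance, Audit}; time slot 2 → {Budget, Research, Strategy, Design}. Each listed conflict is separated.

2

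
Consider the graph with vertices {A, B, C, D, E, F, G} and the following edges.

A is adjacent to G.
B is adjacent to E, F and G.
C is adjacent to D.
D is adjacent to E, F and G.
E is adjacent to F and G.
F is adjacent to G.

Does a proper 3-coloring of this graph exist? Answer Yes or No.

No

B, E, F, G are mutually adjacent (a clique of size 4), so at least 4 colors are needed.
So 3 colors are not enough.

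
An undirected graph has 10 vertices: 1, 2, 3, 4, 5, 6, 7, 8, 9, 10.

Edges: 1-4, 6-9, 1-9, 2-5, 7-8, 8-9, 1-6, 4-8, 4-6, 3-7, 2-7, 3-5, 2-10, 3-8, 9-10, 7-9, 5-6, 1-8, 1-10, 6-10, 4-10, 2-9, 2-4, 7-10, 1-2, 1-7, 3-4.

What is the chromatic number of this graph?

5

1, 2, 7, 9, 10 form a clique, so at least 5 colors are needed.
5 colors suffice: 1=a, 2=b, 3=a, 4=c, 5=c, 6=b, 7=c, 8=b, 9=d, 10=e. Each edge has distinct colors on its endpoints.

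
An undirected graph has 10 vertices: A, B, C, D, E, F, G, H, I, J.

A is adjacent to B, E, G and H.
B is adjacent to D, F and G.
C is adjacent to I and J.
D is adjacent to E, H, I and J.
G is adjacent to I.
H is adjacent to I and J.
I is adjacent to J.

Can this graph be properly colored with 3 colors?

D, H, I, J form a clique, so at least 4 colors are needed.
So 3 colors are not enough.

No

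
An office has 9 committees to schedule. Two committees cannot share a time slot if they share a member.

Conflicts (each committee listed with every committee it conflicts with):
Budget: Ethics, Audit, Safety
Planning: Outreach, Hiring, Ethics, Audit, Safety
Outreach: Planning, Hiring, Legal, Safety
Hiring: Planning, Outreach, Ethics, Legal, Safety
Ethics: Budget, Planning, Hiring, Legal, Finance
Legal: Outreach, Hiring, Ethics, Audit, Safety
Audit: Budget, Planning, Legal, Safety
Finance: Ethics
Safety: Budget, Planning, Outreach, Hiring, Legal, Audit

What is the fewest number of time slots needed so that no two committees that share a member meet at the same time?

Outreach, Hiring, Legal, Safety all conflict with each other, so at least 4 time slots are needed.
4 time slots suffice: Budget=3, Planning=3, Outreach=4, Hiring=2, Ethics=1, Legal=3, Audit=2, Finance=2, Safety=1. No two conflicting committees share a time slot.

4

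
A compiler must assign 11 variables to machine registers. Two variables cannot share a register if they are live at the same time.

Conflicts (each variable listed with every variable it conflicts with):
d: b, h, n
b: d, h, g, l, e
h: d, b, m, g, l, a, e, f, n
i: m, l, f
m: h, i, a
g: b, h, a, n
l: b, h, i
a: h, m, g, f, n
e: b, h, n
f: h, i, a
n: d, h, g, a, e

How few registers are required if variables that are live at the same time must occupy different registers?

h, g, a, n are mutually in conflict, so at least 4 registers are needed.
4 registers suffice: d=4, b=2, h=1, i=1, m=3, g=4, l=3, a=2, e=4, f=3, n=3. Every pair that conflicts lands in different registers.

4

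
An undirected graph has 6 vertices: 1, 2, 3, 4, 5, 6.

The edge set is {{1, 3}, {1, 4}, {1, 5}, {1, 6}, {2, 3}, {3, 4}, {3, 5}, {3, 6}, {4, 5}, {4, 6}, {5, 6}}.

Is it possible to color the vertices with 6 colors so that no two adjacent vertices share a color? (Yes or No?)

The chromatic number is 5. 1, 3, 4, 5, 6 are pairwise adjacent (a clique of size 5), so at least 5 colors are needed.
A valid assignment using 5 colors: 1=e, 2=b, 3=a, 4=b, 5=c, 6=d.
Since 6 ≥ 5, a proper 6-coloring certainly exists.

Yes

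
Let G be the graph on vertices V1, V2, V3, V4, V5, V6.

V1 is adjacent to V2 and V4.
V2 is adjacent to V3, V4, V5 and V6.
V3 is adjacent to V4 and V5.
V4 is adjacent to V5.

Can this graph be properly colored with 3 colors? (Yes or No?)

V2, V3, V4, V5 form a clique, so at least 4 colors are needed.
So 3 colors are not enough.

No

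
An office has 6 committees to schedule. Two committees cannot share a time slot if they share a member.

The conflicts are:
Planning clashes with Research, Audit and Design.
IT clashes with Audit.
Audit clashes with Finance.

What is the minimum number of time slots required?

Planning and Design conflict, so at least 2 time slots are needed.
2 time slots suffice: time slot 1 → {Research, Audit, Design}; time slot 2 → {Planning, IT, Finance}. Each listed conflict is separated.

2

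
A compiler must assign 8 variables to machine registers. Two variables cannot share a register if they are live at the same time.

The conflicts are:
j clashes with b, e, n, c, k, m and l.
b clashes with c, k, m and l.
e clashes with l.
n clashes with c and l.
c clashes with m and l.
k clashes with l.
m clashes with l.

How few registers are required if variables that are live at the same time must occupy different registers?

5

j, b, c, m, l all conflict with each other, so at least 5 registers are needed.
A valid assignment using 5 registers: j=1, b=4, e=3, n=4, c=3, k=3, m=5, l=2. Every pair that conflicts lands in different registers.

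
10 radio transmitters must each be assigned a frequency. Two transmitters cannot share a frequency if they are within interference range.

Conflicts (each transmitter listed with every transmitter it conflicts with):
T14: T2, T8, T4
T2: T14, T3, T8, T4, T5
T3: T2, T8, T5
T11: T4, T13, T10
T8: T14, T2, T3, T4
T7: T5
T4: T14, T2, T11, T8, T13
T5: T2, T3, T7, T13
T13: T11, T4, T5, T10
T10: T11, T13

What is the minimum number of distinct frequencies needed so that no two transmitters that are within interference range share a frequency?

4

T14, T2, T8, T4 pairwise conflict, so at least 4 frequencies are needed.
4 frequencies suffice: frequency 1 → {T2, T7, T13}; frequency 2 → {T4, T5, T10}; frequency 3 → {T11, T8}; frequency 4 → {T14, T3}. Every pair that conflicts lands in different frequencies.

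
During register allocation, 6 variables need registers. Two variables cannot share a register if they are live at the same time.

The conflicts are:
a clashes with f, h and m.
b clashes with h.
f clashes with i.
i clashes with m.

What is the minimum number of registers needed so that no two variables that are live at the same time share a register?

2

f and i conflict, so at least 2 registers are needed.
2 registers suffice: register 1 → {a, b, i}; register 2 → {f, h, m}. No two conflicting variables share a register.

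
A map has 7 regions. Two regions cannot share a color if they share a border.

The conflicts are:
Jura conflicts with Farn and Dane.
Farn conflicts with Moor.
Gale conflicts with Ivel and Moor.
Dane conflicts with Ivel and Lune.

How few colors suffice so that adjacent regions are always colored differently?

Dane and Lune conflict, so at least 2 colors are needed.
One proper 2-coloring: Jura=2, Farn=1, Gale=1, Dane=1, Ivel=2, Lune=2, Moor=2. Every pair that conflicts lands in different colors.

2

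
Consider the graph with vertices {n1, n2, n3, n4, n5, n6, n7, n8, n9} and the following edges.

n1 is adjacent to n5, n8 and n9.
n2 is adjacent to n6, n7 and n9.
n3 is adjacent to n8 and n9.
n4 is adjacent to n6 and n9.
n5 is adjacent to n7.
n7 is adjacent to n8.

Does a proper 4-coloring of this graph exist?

Yes

The chromatic number is 3. The cycle n7-n8-n1-n9-n2-n7 has odd length 5, so it cannot be 2-colored; at least 3 colors are needed.
One proper 3-coloring: n1=2, n2=2, n3=2, n4=2, n5=3, n6=1, n7=1, n8=3, n9=1.
Since 4 ≥ 3, a proper 4-coloring certainly exists.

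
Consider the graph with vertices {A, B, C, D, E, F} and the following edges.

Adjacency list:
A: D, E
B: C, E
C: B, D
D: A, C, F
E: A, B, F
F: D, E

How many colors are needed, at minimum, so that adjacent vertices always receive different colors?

The cycle B-E-A-D-C-B has odd length 5, so it cannot be 2-colored; at least 3 colors are needed.
One proper 3-coloring: A=blue, B=green, C=blue, D=red, E=red, F=blue. Every edge joins two different colors.

3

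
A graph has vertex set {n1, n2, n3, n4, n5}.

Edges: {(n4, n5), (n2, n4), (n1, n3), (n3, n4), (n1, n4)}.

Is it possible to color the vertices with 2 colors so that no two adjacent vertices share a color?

n1, n3, n4 form a triangle, so at least 3 colors are needed.
So 2 colors are not enough.

No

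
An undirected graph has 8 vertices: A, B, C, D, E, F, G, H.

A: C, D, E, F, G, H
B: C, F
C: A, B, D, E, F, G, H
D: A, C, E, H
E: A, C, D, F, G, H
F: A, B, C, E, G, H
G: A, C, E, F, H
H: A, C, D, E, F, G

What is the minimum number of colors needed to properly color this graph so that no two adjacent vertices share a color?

6

A, C, E, F, G, H are mutually adjacent (a clique of size 6), so at least 6 colors are needed.
6 colors suffice: color 1 → {C}; color 2 → {D, F}; color 3 → {A, B}; color 4 → {H}; color 5 → {E}; color 6 → {G}. Every edge joins two different colors.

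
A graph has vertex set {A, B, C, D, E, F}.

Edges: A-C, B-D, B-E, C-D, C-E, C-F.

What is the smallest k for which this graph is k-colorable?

C and F are adjacent, so at least 2 colors are needed.
2 colors suffice: color 1 → {B, C}; color 2 → {A, D, E, F}. Every edge joins two different colors.

2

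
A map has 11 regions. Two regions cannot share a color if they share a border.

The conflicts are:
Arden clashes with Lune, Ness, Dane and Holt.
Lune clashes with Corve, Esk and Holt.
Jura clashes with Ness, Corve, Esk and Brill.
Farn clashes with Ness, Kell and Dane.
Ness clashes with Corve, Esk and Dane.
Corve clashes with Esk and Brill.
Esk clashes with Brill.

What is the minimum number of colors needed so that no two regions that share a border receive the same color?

4

Jura, Ness, Corve, Esk pairwise conflict, so at least 4 colors are needed.
4 colors suffice: color 1 → {Lune, Ness, Kell, Brill}; color 2 → {Arden, Farn, Esk}; color 3 → {Corve, Dane, Holt}; color 4 → {Jura}. Every pair that conflicts lands in different colors.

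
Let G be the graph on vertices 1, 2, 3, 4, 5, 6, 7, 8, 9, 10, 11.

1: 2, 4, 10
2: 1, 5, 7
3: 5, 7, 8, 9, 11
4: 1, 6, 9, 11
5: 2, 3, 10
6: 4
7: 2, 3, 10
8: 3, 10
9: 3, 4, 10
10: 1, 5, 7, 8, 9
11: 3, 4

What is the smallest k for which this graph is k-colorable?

4 and 6 are adjacent, so at least 2 colors are needed.
A valid assignment using 2 colors: 1=b, 2=a, 3=a, 4=a, 5=b, 6=b, 7=b, 8=b, 9=b, 10=a, 11=b. Each edge has distinct colors on its endpoints.

2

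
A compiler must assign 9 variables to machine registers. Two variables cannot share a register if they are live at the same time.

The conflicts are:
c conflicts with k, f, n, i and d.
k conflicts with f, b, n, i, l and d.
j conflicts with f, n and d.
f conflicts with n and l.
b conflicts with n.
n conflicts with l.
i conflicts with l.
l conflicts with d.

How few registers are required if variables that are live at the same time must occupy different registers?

k, f, n, l all conflict with each other, so at least 4 registers are needed.
Using 4 registers: c=3, k=1, j=1, f=4, b=3, n=2, i=2, l=3, d=2. Every pair that conflicts lands in different registers.

4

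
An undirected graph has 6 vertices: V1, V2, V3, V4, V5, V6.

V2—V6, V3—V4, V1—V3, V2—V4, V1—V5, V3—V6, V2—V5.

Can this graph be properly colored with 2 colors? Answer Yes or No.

No

The cycle V6-V2-V5-V1-V3-V6 has odd length 5, so it cannot be 2-colored; at least 3 colors are needed.
So 2 colors are not enough.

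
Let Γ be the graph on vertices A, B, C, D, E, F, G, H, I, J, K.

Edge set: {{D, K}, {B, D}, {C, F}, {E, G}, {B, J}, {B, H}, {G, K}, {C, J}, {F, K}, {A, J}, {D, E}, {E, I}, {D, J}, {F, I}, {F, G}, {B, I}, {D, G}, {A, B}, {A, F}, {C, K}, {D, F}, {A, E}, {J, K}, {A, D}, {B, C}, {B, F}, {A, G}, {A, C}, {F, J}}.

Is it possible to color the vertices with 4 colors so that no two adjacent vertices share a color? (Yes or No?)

A, B, C, F, J are mutually adjacent (a clique of size 5), so at least 5 colors are needed.
So 4 colors are not enough.

No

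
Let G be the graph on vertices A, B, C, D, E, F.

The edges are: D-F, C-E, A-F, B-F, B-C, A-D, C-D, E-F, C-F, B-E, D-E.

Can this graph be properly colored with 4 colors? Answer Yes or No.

The chromatic number is 4. C, D, E, F are mutually adjacent (a clique of size 4), so at least 4 colors are needed.
4 colors suffice: A=green, B=blue, C=yellow, D=blue, E=green, F=red.
That is already a proper 4-coloring.

Yes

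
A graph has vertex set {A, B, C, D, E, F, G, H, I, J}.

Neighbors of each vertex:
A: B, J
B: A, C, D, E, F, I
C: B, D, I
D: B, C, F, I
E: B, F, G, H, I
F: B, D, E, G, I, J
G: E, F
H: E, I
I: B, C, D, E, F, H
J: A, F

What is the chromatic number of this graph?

4

B, D, F, I are pairwise adjacent (a clique of size 4), so at least 4 colors are needed.
A valid assignment using 4 colors: A=1, B=3, C=1, D=4, E=4, F=1, G=2, H=1, I=2, J=2. Every edge joins two different colors.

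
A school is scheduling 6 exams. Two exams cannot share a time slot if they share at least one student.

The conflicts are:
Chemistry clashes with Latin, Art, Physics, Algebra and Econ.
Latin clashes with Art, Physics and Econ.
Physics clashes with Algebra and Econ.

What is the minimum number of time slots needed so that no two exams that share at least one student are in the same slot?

4

Chemistry, Latin, Physics, Econ all conflict with each other, so at least 4 time slots are needed.
4 time slots suffice: time slot 1 → {Chemistry}; time slot 2 → {Art, Physics}; time slot 3 → {Latin, Algebra}; time slot 4 → {Econ}. Each listed conflict is separated.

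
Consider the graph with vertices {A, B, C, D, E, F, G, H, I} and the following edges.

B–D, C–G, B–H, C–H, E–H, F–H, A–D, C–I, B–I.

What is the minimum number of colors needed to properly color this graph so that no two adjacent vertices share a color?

B and D are adjacent, so at least 2 colors are needed.
One proper 2-coloring: A=2, B=2, C=2, D=1, E=2, F=2, G=1, H=1, I=1. No two adjacent vertices share a color.

2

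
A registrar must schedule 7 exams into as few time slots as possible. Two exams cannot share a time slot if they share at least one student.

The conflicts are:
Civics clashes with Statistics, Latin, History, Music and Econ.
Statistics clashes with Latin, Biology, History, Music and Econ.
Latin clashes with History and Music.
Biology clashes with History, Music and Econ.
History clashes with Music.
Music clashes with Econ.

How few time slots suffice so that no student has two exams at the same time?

5

Civics, Statistics, Latin, History, Music pairwise conflict, so at least 5 time slots are needed.
5 time slots suffice: time slot 1 → {Statistics}; time slot 2 → {Music}; time slot 3 → {History, Econ}; time slot 4 → {Civics, Biology}; time slot 5 → {Latin}. Every pair that conflicts lands in different time slots.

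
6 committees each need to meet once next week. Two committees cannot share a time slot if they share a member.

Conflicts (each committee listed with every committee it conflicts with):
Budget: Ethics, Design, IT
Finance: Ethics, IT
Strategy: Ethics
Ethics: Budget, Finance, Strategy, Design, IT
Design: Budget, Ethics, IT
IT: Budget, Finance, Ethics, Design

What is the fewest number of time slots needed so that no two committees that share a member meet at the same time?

Budget, Ethics, Design, IT are mutually in conflict, so at least 4 time slots are needed.
4 time slots suffice: time slot 1 → {Ethics}; time slot 2 → {Strategy, IT}; time slot 3 → {Budget, Finance}; time slot 4 → {Design}. No two conflicting committees share a time slot.

4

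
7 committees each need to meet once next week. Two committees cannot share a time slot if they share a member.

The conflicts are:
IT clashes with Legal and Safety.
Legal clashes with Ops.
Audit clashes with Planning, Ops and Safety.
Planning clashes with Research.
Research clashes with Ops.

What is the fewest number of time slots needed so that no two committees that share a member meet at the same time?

The cycle IT-Safety-Audit-Ops-Legal-IT has odd length 5, so it cannot be 2-colored; at least 3 time slots are needed.
A valid assignment using 3 time slots: IT=1, Legal=3, Audit=1, Planning=2, Research=1, Ops=2, Safety=2. No two conflicting committees share a time slot.

3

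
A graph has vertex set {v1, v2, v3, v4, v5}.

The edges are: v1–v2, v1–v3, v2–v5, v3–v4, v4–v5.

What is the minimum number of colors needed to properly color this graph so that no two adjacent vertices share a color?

3

The cycle v3-v4-v5-v2-v1-v3 has odd length 5, so it cannot be 2-colored; at least 3 colors are needed.
3 colors suffice: v1=3, v2=2, v3=1, v4=2, v5=1. No two adjacent vertices share a color.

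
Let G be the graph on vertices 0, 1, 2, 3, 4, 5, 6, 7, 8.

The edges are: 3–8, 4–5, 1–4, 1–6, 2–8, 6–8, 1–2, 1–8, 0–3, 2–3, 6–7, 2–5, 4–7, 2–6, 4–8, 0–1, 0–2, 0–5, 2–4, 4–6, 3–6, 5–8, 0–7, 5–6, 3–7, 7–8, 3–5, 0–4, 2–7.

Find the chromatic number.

5

2, 3, 6, 7, 8 are mutually adjacent (a clique of size 5), so at least 5 colors are needed.
A valid assignment using 5 colors: 0=blue, 1=purple, 2=red, 3=green, 4=green, 5=purple, 6=yellow, 7=purple, 8=blue. Each edge has distinct colors on its endpoints.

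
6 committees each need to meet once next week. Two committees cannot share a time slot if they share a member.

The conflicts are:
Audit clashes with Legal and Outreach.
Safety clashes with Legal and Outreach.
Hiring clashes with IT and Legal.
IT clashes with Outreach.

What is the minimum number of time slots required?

3

The cycle IT-Hiring-Legal-Audit-Outreach-IT has odd length 5, so it cannot be 2-colored; at least 3 time slots are needed.
A valid assignment using 3 time slots: Audit=2, Safety=2, Hiring=3, IT=2, Legal=1, Outreach=1. Each listed conflict is separated.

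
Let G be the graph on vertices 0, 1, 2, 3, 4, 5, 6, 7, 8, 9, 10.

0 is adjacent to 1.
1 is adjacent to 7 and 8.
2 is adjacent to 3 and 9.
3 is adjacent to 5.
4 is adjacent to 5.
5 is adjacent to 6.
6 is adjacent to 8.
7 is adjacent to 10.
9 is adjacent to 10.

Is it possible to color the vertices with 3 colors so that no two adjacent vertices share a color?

Yes

The chromatic number is 3. The cycle 3-2-9-10-7-1-8-6-5-3 has odd length 9, so it cannot be 2-colored; at least 3 colors are needed.
A valid assignment using 3 colors: 0=blue, 1=red, 2=red, 3=blue, 4=blue, 5=red, 6=blue, 7=blue, 8=green, 9=blue, 10=red.
That is already a proper 3-coloring.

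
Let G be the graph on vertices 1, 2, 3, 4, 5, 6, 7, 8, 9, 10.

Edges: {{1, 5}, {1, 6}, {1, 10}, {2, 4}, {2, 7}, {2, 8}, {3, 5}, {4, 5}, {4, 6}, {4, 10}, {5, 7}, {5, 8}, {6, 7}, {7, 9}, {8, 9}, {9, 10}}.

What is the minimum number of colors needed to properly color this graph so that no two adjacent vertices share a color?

3

The cycle 10-4-5-7-9-10 has odd length 5, so it cannot be 2-colored; at least 3 colors are needed.
A valid assignment using 3 colors: 1=b, 2=a, 3=b, 4=b, 5=a, 6=a, 7=b, 8=b, 9=a, 10=c. Every edge joins two different colors.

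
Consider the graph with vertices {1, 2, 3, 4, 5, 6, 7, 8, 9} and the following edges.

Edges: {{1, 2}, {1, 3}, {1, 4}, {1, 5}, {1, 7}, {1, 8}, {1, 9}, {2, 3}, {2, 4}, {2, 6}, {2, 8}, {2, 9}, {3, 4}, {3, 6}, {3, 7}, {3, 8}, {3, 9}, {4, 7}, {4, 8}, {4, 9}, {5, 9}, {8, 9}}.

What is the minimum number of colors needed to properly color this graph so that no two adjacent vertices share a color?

6

1, 2, 3, 4, 8, 9 are mutually adjacent (a clique of size 6), so at least 6 colors are needed.
6 colors suffice: color red → {3, 5}; color blue → {1, 6}; color green → {4}; color yellow → {2, 7}; color purple → {9}; color orange → {8}. Every edge joins two different colors.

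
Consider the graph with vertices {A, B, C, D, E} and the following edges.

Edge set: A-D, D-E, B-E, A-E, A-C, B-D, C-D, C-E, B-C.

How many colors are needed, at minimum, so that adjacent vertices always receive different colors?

4

A, C, D, E are mutually adjacent (a clique of size 4), so at least 4 colors are needed.
4 colors suffice: color 1 → {E}; color 2 → {C}; color 3 → {D}; color 4 → {A, B}. Every edge joins two different colors.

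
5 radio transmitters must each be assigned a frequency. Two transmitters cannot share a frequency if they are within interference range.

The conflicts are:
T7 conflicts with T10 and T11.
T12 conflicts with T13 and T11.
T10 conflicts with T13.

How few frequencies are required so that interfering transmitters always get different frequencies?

3

The cycle T7-T10-T13-T12-T11-T7 has odd length 5, so it cannot be 2-colored; at least 3 frequencies are needed.
3 frequencies suffice: frequency 1 → {T7, T13}; frequency 2 → {T10, T11}; frequency 3 → {T12}. Each listed conflict is separated.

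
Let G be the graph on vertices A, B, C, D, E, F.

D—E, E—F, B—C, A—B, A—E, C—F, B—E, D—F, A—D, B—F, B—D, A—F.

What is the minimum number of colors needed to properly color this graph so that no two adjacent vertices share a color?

A, B, D, E, F are mutually adjacent (a clique of size 5), so at least 5 colors are needed.
5 colors suffice: A=5, B=1, C=3, D=3, E=4, F=2. Each edge has distinct colors on its endpoints.

5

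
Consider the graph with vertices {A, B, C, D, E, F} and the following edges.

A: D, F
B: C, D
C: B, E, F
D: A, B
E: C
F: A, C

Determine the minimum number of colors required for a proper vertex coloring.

3

The cycle F-C-B-D-A-F has odd length 5, so it cannot be 2-colored; at least 3 colors are needed.
3 colors suffice: A=1, B=2, C=1, D=3, E=2, F=2. Every edge joins two different colors.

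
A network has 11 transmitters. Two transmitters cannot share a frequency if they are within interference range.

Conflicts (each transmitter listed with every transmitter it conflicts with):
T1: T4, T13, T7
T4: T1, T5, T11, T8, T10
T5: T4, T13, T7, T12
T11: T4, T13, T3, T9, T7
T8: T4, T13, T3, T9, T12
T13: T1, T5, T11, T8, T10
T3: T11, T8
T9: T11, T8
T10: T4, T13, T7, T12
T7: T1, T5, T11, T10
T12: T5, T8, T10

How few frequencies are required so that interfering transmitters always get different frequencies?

2

T1 and T4 conflict, so at least 2 frequencies are needed.
2 frequencies suffice: frequency 1 → {T4, T13, T3, T9, T7, T12}; frequency 2 → {T1, T5, T11, T8, T10}. Every pair that conflicts lands in different frequencies.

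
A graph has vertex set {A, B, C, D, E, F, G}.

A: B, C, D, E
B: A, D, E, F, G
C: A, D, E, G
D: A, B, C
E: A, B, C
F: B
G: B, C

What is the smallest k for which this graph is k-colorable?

3

A, B, D form a triangle, so at least 3 colors are needed.
3 colors suffice: color red → {B, C}; color blue → {A, F, G}; color green → {D, E}. Each edge has distinct colors on its endpoints.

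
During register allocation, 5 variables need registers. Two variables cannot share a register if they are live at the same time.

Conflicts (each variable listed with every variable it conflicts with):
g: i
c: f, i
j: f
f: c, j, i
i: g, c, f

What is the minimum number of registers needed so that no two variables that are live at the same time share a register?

3

c, f, i pairwise conflict, so at least 3 registers are needed.
3 registers suffice: register 1 → {g, f}; register 2 → {j, i}; register 3 → {c}. Each listed conflict is separated.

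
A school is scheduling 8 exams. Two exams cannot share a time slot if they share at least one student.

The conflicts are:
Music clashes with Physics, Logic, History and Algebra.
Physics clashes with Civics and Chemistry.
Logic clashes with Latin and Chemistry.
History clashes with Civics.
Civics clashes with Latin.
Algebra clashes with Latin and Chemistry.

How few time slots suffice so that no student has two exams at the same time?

The cycle Music-History-Civics-Latin-Algebra-Music has odd length 5, so it cannot be 2-colored; at least 3 time slots are needed.
3 time slots suffice: time slot 1 → {Music, Civics, Chemistry}; time slot 2 → {Physics, Logic, History, Algebra}; time slot 3 → {Latin}. Every pair that conflicts lands in different time slots.

3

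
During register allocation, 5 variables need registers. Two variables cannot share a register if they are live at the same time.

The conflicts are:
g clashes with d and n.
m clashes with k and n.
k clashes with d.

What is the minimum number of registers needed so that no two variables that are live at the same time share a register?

3

The cycle d-g-n-m-k-d has odd length 5, so it cannot be 2-colored; at least 3 registers are needed.
3 registers suffice: g=2, m=3, k=2, d=1, n=1. No two conflicting variables share a register.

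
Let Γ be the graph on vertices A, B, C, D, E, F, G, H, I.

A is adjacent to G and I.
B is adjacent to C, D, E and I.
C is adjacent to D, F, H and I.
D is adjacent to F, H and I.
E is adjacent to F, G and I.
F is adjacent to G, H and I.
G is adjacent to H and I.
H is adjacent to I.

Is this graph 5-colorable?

The chromatic number is 5. C, D, F, H, I form a clique, so at least 5 colors are needed.
5 colors suffice: A=2, B=2, C=4, D=3, E=4, F=2, G=3, H=5, I=1.
That is already a proper 5-coloring.

Yes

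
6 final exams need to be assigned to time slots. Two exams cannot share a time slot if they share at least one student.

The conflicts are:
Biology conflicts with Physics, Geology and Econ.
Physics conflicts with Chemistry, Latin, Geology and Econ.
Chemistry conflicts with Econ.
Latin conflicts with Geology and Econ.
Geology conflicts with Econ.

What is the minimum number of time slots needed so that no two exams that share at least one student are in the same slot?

Physics, Latin, Geology, Econ are mutually in conflict, so at least 4 time slots are needed.
4 time slots suffice: time slot 1 → {Physics}; time slot 2 → {Econ}; time slot 3 → {Chemistry, Geology}; time slot 4 → {Biology, Latin}. Each listed conflict is separated.

4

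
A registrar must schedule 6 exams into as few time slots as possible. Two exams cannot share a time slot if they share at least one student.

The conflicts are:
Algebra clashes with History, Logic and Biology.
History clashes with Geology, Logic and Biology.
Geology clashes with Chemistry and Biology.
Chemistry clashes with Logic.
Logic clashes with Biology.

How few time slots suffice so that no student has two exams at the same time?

4

Algebra, History, Logic, Biology pairwise conflict, so at least 4 time slots are needed.
4 time slots suffice: Algebra=4, History=1, Geology=2, Chemistry=1, Logic=2, Biology=3. Each listed conflict is separated.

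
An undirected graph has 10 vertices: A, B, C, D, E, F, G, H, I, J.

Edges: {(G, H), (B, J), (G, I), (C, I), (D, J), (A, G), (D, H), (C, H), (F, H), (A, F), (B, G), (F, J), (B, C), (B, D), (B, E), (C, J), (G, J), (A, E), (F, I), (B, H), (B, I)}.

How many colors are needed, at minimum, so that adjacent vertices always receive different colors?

B, G, J are mutually adjacent, so at least 3 colors are needed.
3 colors suffice: A=3, B=1, C=2, D=2, E=2, F=1, G=2, H=3, I=3, J=3. Each edge has distinct colors on its endpoints.

3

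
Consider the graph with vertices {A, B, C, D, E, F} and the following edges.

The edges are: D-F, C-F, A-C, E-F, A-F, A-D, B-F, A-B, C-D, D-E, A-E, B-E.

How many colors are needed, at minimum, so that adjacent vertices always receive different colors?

4

A, D, E, F form a clique, so at least 4 colors are needed.
A valid assignment using 4 colors: A=2, B=3, C=4, D=3, E=4, F=1. Each edge has distinct colors on its endpoints.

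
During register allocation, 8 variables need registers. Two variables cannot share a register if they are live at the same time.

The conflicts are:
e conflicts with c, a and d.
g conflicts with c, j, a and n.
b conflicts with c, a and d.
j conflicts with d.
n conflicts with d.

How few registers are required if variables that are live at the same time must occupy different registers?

The cycle a-g-n-d-e-a has odd length 5, so it cannot be 2-colored; at least 3 registers are needed.
A valid assignment using 3 registers: e=2, g=1, b=2, c=3, j=2, a=3, n=2, d=1. Each listed conflict is separated.

3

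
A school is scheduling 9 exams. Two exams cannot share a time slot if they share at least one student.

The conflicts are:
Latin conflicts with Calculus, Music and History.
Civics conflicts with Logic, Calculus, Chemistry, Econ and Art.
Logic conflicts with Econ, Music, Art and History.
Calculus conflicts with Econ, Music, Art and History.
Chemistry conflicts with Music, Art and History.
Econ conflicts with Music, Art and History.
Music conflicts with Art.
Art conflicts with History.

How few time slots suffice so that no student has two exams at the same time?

Logic, Econ, Music, Art pairwise conflict, so at least 4 time slots are needed.
Using 4 time slots: Latin=1, Civics=2, Logic=4, Calculus=4, Chemistry=3, Econ=3, Music=2, Art=1, History=2. Each listed conflict is separated.

4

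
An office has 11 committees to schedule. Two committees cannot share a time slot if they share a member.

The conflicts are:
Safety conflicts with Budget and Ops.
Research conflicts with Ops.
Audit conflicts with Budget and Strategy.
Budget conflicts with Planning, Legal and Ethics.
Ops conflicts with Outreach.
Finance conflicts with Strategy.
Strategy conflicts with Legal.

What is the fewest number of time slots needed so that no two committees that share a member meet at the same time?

Strategy and Legal conflict, so at least 2 time slots are needed.
2 time slots suffice: time slot 1 → {Budget, Ops, Strategy}; time slot 2 → {Safety, Research, Audit, Finance, Planning, Outreach, Legal, Ethics}. Each listed conflict is separated.

2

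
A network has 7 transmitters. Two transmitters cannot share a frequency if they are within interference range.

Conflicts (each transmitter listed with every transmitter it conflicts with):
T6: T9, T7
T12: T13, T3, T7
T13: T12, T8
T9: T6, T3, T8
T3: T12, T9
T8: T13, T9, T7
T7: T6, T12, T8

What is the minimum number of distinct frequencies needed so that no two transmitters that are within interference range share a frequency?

3

The cycle T9-T8-T7-T12-T3-T9 has odd length 5, so it cannot be 2-colored; at least 3 frequencies are needed.
3 frequencies suffice: T6=2, T12=2, T13=1, T9=1, T3=3, T8=2, T7=1. Each listed conflict is separated.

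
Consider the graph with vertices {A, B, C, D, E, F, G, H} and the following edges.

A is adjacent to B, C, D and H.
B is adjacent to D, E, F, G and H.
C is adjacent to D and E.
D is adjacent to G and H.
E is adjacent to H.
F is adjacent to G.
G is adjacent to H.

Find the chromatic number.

4

A, B, D, H are mutually adjacent (a clique of size 4), so at least 4 colors are needed.
4 colors suffice: color 1 → {B, C}; color 2 → {F, H}; color 3 → {D, E}; color 4 → {A, G}. Every edge joins two different colors.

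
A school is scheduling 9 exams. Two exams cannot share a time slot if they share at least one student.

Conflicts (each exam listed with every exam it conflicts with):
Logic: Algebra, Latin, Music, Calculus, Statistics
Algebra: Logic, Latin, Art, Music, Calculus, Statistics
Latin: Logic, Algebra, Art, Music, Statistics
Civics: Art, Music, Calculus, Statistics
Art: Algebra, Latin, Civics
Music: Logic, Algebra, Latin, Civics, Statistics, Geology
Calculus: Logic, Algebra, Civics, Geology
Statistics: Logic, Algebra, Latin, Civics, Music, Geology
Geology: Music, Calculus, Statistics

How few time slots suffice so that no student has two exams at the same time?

5

Logic, Algebra, Latin, Music, Statistics are mutually in conflict, so at least 5 time slots are needed.
A valid assignment using 5 time slots: Logic=4, Algebra=2, Latin=5, Civics=2, Art=1, Music=1, Calculus=1, Statistics=3, Geology=2. Every pair that conflicts lands in different time slots.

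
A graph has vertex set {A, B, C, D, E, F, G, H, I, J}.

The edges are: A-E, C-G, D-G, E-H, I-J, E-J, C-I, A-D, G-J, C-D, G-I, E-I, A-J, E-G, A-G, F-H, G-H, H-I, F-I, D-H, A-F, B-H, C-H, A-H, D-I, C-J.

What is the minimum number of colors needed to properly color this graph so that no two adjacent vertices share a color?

5

C, D, G, H, I are pairwise adjacent (a clique of size 5), so at least 5 colors are needed.
A valid assignment using 5 colors: A=blue, B=blue, C=yellow, D=purple, E=yellow, F=green, G=green, H=red, I=blue, J=red. No two adjacent vertices share a color.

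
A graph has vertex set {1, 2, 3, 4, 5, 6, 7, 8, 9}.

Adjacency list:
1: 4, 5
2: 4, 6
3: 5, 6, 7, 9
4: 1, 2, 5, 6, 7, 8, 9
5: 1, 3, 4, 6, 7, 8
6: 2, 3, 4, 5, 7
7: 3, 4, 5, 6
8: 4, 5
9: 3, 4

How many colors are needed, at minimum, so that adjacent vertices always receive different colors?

4

3, 5, 6, 7 form a clique, so at least 4 colors are needed.
A valid assignment using 4 colors: 1=green, 2=blue, 3=red, 4=red, 5=blue, 6=green, 7=yellow, 8=green, 9=blue. Each edge has distinct colors on its endpoints.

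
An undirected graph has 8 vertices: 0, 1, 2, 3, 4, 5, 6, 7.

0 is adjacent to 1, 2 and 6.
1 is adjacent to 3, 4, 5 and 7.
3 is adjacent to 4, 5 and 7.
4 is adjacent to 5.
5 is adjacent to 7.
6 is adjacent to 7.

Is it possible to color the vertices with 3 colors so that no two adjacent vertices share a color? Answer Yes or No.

No

1, 3, 4, 5 are pairwise adjacent (a clique of size 4), so at least 4 colors are needed.
So 3 colors are not enough.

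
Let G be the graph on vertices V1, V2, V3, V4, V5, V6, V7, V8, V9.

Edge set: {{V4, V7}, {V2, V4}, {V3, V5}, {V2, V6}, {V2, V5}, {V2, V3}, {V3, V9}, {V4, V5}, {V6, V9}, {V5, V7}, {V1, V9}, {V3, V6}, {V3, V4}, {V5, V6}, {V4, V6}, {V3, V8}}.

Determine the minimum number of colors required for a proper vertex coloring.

V2, V3, V4, V5, V6 form a clique, so at least 5 colors are needed.
5 colors suffice: color R → {V1, V3, V7}; color B → {V4, V8, V9}; color G → {V5}; color Y → {V6}; color P → {V2}. Each edge has distinct colors on its endpoints.

5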